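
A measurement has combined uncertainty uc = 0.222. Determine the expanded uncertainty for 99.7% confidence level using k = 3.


U = k * uc
U = 3 * 0.222
U = 0.6660

0.6660


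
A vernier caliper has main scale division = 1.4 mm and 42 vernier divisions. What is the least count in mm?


LC = MSD / n_div
= 1.4 / 42
= 0.0333

0.0333


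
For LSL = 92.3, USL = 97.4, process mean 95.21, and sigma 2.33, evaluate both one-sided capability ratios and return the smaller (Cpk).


Cpu = (USL - mean) / (3*sigma) = (97.4 - 95.21) / (3*2.33) = 0.3133
Cpl = (mean - LSL) / (3*sigma) = (95.21 - 92.3) / (3*2.33) = 0.4163
Cpk = min(Cpu, Cpl) = 0.3133

0.3133


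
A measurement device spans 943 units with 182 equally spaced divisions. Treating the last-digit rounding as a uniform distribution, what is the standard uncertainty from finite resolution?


resolution = range / divisions
resolution = 943 / 182 = 5.1813187
u_res = resolution / (2*sqrt(3))
u_res = 5.1813187 / 3.4641016
u_res = 1.4957

1.4957


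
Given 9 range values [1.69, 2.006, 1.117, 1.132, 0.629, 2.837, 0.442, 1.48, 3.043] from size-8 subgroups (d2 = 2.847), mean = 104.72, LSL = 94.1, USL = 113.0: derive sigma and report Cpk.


R_bar = (1.69 + 2.006 + 1.117 + 1.132 + 0.629 + 2.837 + 0.442 + 1.48 + 3.043) / 9 = 1.5973333
sigma = R_bar / d2 = 1.5973333 / 2.847 = 0.56105841
Cp = (USL - LSL)/(6*sigma) = (113.0 - 94.1)/(6*0.56105841) = 5.6144
Cpu = (113.0 - 104.72)/(3*0.56105841) = 4.9193
Cpl = (104.72 - 94.1)/(3*0.56105841) = 6.3095
Cpk = min(Cpu, Cpl) = 4.9193

4.9193


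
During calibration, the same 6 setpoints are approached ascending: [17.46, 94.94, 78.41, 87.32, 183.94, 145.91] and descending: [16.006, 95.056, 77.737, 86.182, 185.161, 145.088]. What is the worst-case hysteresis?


|17.46 - 16.006| = 1.4540
|94.94 - 95.056| = 0.1160
|78.41 - 77.737| = 0.6730
|87.32 - 86.182| = 1.1380
|183.94 - 185.161| = 1.2210
|145.91 - 145.088| = 0.8220
hysteresis = max(diffs) = 1.4540

1.4540


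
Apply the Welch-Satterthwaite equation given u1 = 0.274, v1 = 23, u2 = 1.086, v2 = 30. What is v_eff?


uc = sqrt(u1^2 + u2^2) = sqrt(0.274^2 + 1.086^2) = 1.1200321
v_eff = uc^4 / (u1^4/v1 + u2^4/v2)
= 1.1200321^4 / (0.274^4/23 + 1.086^4/30)
= 1.5736998 / 0.046610892
v_eff = 33.7625

33.7625


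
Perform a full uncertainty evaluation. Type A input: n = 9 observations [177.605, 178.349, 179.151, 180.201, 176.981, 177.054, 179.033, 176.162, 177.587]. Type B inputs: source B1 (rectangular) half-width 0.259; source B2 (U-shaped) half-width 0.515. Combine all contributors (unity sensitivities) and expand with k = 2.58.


mean = (177.605 + 178.349 + 179.151 + 180.201 + 176.981 + 177.054 + 179.033 + 176.162 + 177.587) / 9 = 178.0136667
s = sqrt(sum((x - mean)^2)/(n-1)) = 1.2744865
u_A = s / sqrt(n) = 1.2744865 / sqrt(9) = 0.42482883
u_B1 = 0.259 / sqrt(3) = 0.14953372
u_B2 = 0.515 / sqrt(2) = 0.36415999
uc = sqrt(0.42482883^2 + 0.14953372^2 + 0.36415999^2) = 0.5791825
U = k * uc = 2.58 * 0.5791825
U = 1.4943

1.4943


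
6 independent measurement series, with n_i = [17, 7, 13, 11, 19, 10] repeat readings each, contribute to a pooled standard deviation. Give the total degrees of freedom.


nu = sum_i (n_i - 1)
nu = ((17 - 1) + (7 - 1) + (13 - 1) + (11 - 1) + (19 - 1) + (10 - 1))
nu = 16 + 6 + 12 + 10 + 18 + 9
nu = 71

71


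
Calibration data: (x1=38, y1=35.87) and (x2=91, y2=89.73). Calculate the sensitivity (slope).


slope = (y2 - y1) / (x2 - x1)
= (89.73 - 35.87) / (91 - 38)
= 53.8600 / 53
= 1.0162

1.0162


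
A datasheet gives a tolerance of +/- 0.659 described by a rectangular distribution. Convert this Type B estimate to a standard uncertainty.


u_B = half_width / sqrt(3)
u_B = 0.659 / 1.7320508
u_B = 0.3805

0.3805


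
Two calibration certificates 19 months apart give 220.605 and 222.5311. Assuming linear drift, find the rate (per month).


rate = (v2 - v1) / months
= (222.5311 - 220.605) / 19
= 1.9261 / 19
= 0.1014

0.1014


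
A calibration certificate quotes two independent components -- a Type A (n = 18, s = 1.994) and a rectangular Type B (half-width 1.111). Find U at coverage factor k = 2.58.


u_A = s / sqrt(n) = 1.994 / sqrt(18) = 0.46999031
u_B = half_width / sqrt(3) = 1.111 / sqrt(3) = 0.64143615
uc = sqrt(u_A^2 + u_B^2) = sqrt(0.46999031^2 + 0.64143615^2) = 0.79519257
U = k * uc = 2.58 * 0.79519257
U = 2.0516

2.0516


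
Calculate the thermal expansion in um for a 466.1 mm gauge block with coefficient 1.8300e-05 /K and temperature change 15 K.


dL = L * alpha * dT
= 466.1 * 1.8300e-05 * 15
= 0.1279445 mm
dL_um = 0.1279445 * 1000 = 127.9445 um

127.9445


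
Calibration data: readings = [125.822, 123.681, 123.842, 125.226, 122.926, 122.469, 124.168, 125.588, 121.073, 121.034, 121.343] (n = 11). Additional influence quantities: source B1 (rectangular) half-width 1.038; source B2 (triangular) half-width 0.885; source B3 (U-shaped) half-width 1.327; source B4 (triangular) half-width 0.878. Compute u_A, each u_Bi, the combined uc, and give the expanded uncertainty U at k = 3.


mean = (125.822 + 123.681 + 123.842 + 125.226 + 122.926 + 122.469 + 124.168 + 125.588 + 121.073 + 121.034 + 121.343) / 11 = 123.3792727
s = sqrt(sum((x - mean)^2)/(n-1)) = 1.7658623
u_A = s / sqrt(n) = 1.7658623 / sqrt(11) = 0.53242752
u_B1 = 1.038 / sqrt(3) = 0.59928958
u_B2 = 0.885 / sqrt(6) = 0.36129974
u_B3 = 1.327 / sqrt(2) = 0.9383307
u_B4 = 0.878 / sqrt(6) = 0.358442
uc = sqrt(0.53242752^2 + 0.59928958^2 + 0.36129974^2 + 0.9383307^2 + 0.358442^2) = 1.3349568
U = k * uc = 3 * 1.3349568
U = 4.0049

4.0049


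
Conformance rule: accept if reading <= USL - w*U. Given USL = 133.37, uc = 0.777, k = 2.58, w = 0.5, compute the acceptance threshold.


U = k * uc = 2.58 * 0.777 = 2.00466
guard band g = w * U = 0.5 * 2.00466 = 1.00233
AL = USL - g = 133.37 - 1.00233
AL = 132.3677

132.3677


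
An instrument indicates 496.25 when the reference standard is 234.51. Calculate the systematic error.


Systematic error = measured - true
= 496.25 - 234.51
= 261.7400

261.7400


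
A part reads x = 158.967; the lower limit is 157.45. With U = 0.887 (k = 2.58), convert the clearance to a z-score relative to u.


u = U / k = 0.887 / 2.58 = 0.34379845
margin = |LSL - x| = |157.45 - 158.967| = 1.517
z = margin / u = 1.517 / 0.34379845
z = 4.4125

4.4125


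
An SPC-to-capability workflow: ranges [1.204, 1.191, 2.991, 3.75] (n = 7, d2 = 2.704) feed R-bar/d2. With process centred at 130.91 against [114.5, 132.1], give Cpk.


R_bar = (1.204 + 1.191 + 2.991 + 3.75) / 4 = 2.284
sigma = R_bar / d2 = 2.284 / 2.704 = 0.84467456
Cp = (USL - LSL)/(6*sigma) = (132.1 - 114.5)/(6*0.84467456) = 3.4727
Cpu = (132.1 - 130.91)/(3*0.84467456) = 0.4696
Cpl = (130.91 - 114.5)/(3*0.84467456) = 6.4759
Cpk = min(Cpu, Cpl) = 0.4696

0.4696


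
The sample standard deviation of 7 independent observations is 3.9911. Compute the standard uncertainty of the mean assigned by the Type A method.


u_A = s / sqrt(n)
u_A = 3.9911 / sqrt(7)
u_A = 3.9911 / 2.6457513
u_A = 1.5085

1.5085


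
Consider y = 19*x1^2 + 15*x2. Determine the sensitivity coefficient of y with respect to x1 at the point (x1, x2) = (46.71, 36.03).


y = 19*x1^2 + 15*x2
dy/dx1 = 2*19*x1
Evaluate at x1 = 46.71: c1 = 38 * 46.71
c1 = 1774.9800

1774.9800


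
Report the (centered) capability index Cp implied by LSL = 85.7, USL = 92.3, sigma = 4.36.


Cp = (USL - LSL) / (6 * sigma)
= (92.3 - 85.7) / (6 * 4.36)
= 6.6000 / 26.1600
= 0.2523

0.2523


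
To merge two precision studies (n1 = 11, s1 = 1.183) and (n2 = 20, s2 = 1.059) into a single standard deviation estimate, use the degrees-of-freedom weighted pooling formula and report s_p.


s_p = sqrt(((n1-1)*s1^2 + (n2-1)*s2^2) / (n1+n2-2))
numerator = (11-1)*1.183^2 + (20-1)*1.059^2 = 13.99489 + 21.308139 = 35.303029
denominator = 11 + 20 - 2 = 29
s_p^2 = 35.303029 / 29 = 1.2173458
s_p = sqrt(1.2173458) = 1.1033

1.1033


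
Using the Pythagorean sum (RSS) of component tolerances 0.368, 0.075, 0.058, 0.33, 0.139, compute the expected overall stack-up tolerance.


RSS = sqrt(0.368^2 + 0.075^2 + 0.058^2 + 0.33^2 + 0.139^2)
= sqrt(0.272634)
= 0.5221

0.5221


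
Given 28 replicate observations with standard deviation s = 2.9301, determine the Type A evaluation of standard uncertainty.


u_A = s / sqrt(n)
u_A = 2.9301 / sqrt(28)
u_A = 2.9301 / 5.2915026
u_A = 0.5537

0.5537


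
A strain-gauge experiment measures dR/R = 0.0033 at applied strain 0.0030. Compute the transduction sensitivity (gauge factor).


GF = (dR/R) / epsilon
= 0.0033 / 0.0030
= 1.1000

1.1000


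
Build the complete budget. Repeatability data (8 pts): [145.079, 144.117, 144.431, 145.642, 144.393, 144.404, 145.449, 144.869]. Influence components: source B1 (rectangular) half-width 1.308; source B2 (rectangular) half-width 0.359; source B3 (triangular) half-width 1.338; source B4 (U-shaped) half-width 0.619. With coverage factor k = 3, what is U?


mean = (145.079 + 144.117 + 144.431 + 145.642 + 144.393 + 144.404 + 145.449 + 144.869) / 8 = 144.798
s = sqrt(sum((x - mean)^2)/(n-1)) = 0.55263654
u_A = s / sqrt(n) = 0.55263654 / sqrt(8) = 0.19538652
u_B1 = 1.308 / sqrt(3) = 0.75517415
u_B2 = 0.359 / sqrt(3) = 0.20726875
u_B3 = 1.338 / sqrt(6) = 0.54623621
u_B4 = 0.619 / sqrt(2) = 0.4376991
uc = sqrt(0.19538652^2 + 0.75517415^2 + 0.20726875^2 + 0.54623621^2 + 0.4376991^2) = 1.0683533
U = k * uc = 3 * 1.0683533
U = 3.2051

3.2051


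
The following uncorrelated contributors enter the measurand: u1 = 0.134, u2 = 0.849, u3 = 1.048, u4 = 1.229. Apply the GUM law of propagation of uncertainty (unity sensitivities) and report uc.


uc = sqrt(0.134^2 + 0.849^2 + 1.048^2 + 1.229^2)
uc = sqrt(3.347502)
uc = 1.8296

1.8296


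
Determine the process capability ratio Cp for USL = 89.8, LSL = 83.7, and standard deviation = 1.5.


Cp = (USL - LSL) / (6 * sigma)
= (89.8 - 83.7) / (6 * 1.5)
= 6.1000 / 9.0000
= 0.6778

0.6778


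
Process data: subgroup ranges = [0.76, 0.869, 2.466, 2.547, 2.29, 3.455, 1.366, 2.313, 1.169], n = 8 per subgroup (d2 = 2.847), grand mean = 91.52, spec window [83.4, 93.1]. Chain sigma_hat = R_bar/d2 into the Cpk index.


R_bar = (0.76 + 0.869 + 2.466 + 2.547 + 2.29 + 3.455 + 1.366 + 2.313 + 1.169) / 9 = 1.915
sigma = R_bar / d2 = 1.915 / 2.847 = 0.67263786
Cp = (USL - LSL)/(6*sigma) = (93.1 - 83.4)/(6*0.67263786) = 2.4035
Cpu = (93.1 - 91.52)/(3*0.67263786) = 0.7830
Cpl = (91.52 - 83.4)/(3*0.67263786) = 4.0240
Cpk = min(Cpu, Cpl) = 0.7830

0.7830


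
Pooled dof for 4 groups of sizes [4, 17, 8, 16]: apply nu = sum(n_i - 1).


nu = sum_i (n_i - 1)
nu = ((4 - 1) + (17 - 1) + (8 - 1) + (16 - 1))
nu = 3 + 16 + 7 + 15
nu = 41

41


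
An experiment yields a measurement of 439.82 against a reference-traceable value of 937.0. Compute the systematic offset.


Systematic error = measured - true
= 439.82 - 937.0
= -497.1800

-497.1800


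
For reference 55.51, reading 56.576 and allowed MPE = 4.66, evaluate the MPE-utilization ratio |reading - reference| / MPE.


e = indication - reference = 56.576 - 55.51 = 1.0660
|e| = 1.0660
ratio = |e| / MPE = 1.0660 / 4.66
ratio = 0.2288

0.2288


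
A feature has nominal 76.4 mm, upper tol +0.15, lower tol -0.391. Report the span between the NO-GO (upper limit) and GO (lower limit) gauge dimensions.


GO = nominal - lower_tol (smallest hole = maximum material condition)
GO = 76.4 - 0.391 = 76.009
NO-GO = nominal + upper_tol (largest hole = least material condition)
NO-GO = 76.4 + 0.15 = 76.55
spread = NO-GO - GO = 76.55 - 76.009 = 0.5410

0.5410


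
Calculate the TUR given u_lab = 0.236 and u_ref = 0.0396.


TUR = u_lab / u_ref
= 0.236 / 0.0396
= 5.9596

5.9596


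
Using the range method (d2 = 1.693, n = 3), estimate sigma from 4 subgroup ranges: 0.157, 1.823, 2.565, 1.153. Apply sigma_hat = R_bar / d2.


R_bar = (0.157 + 1.823 + 2.565 + 1.153) / 4
R_bar = 5.698 / 4 = 1.4245
sigma_hat = R_bar / d2 = 1.4245 / 1.693 = 0.8414

0.8414


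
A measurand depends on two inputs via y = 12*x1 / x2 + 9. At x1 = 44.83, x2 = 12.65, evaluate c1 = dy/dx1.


y = 12*x1 / x2 + 9
dy/dx1 = 12/x2
Evaluate at x2 = 12.65: c1 = 12 / 12.65
c1 = 0.9486

0.9486


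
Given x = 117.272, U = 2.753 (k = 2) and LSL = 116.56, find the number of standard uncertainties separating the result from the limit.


u = U / k = 2.753 / 2 = 1.3765
margin = |LSL - x| = |116.56 - 117.272| = 0.712
z = margin / u = 0.712 / 1.3765
z = 0.5173

0.5173


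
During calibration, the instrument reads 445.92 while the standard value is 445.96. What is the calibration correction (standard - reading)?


Correction = standard - reading
= 445.96 - 445.92
= 0.0400

0.0400


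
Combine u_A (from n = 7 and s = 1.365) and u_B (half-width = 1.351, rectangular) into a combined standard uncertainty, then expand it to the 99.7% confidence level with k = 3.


u_A = s / sqrt(n) = 1.365 / sqrt(7) = 0.51592151
u_B = half_width / sqrt(3) = 1.351 / sqrt(3) = 0.78000021
uc = sqrt(u_A^2 + u_B^2) = sqrt(0.51592151^2 + 0.78000021^2) = 0.93518732
U = k * uc = 3 * 0.93518732
U = 2.8056

2.8056


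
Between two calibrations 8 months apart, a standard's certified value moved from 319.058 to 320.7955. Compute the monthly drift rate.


rate = (v2 - v1) / months
= (320.7955 - 319.058) / 8
= 1.7375 / 8
= 0.2172

0.2172


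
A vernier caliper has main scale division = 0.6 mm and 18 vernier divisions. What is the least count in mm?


LC = MSD / n_div
= 0.6 / 18
= 0.0333

0.0333


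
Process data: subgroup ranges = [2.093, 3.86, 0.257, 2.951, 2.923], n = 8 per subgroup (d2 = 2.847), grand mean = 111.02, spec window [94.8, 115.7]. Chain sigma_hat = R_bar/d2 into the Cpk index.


R_bar = (2.093 + 3.86 + 0.257 + 2.951 + 2.923) / 5 = 2.4168
sigma = R_bar / d2 = 2.4168 / 2.847 = 0.84889357
Cp = (USL - LSL)/(6*sigma) = (115.7 - 94.8)/(6*0.84889357) = 4.1034
Cpu = (115.7 - 111.02)/(3*0.84889357) = 1.8377
Cpl = (111.02 - 94.8)/(3*0.84889357) = 6.3691
Cpk = min(Cpu, Cpl) = 1.8377

1.8377


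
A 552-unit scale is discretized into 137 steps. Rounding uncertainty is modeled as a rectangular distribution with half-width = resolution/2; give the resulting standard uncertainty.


resolution = range / divisions
resolution = 552 / 137 = 4.0291971
u_res = resolution / (2*sqrt(3))
u_res = 4.0291971 / 3.4641016
u_res = 1.1631

1.1631


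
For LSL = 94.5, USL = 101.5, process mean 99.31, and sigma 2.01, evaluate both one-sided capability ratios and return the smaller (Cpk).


Cpu = (USL - mean) / (3*sigma) = (101.5 - 99.31) / (3*2.01) = 0.3632
Cpl = (mean - LSL) / (3*sigma) = (99.31 - 94.5) / (3*2.01) = 0.7977
Cpk = min(Cpu, Cpl) = 0.3632

0.3632


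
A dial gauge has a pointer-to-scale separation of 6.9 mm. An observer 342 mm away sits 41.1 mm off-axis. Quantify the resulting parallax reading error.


error = h * offset / d
= 6.9 * 41.1 / 342
= 0.8292

0.8292


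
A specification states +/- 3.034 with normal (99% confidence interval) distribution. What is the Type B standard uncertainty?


u_B = half_width / 2.576
u_B = 3.034 / 2.576
u_B = 1.1778

1.1778


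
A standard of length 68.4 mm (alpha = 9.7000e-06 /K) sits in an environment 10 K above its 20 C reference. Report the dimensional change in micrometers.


dL = L * alpha * dT
= 68.4 * 9.7000e-06 * 10
= 0.0066348 mm
dL_um = 0.0066348 * 1000 = 6.6348 um

6.6348


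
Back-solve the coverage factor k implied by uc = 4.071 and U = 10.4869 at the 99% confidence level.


k = U / uc
k = 10.4869 / 4.071
k = 2.576

2.576


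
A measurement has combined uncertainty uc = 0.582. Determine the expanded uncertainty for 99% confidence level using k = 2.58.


U = k * uc
U = 2.58 * 0.582
U = 1.5016

1.5016


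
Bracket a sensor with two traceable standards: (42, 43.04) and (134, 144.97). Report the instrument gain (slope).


slope = (y2 - y1) / (x2 - x1)
= (144.97 - 43.04) / (134 - 42)
= 101.9300 / 92
= 1.1079

1.1079


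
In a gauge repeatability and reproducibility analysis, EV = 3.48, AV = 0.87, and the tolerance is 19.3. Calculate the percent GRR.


GRR = sqrt(EV^2 + AV^2) = sqrt(3.48^2 + 0.87^2) = 3.5871019
%GRR = GRR / tol * 100 = 3.5871019 / 19.3 * 100
%GRR = 18.5860

18.5860


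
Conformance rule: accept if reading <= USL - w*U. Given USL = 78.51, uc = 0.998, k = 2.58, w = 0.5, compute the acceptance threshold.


U = k * uc = 2.58 * 0.998 = 2.57484
guard band g = w * U = 0.5 * 2.57484 = 1.28742
AL = USL - g = 78.51 - 1.28742
AL = 77.2226

77.2226


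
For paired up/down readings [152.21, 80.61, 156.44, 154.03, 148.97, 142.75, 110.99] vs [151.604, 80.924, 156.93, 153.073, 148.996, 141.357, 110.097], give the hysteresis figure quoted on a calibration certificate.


|152.21 - 151.604| = 0.6060
|80.61 - 80.924| = 0.3140
|156.44 - 156.93| = 0.4900
|154.03 - 153.073| = 0.9570
|148.97 - 148.996| = 0.0260
|142.75 - 141.357| = 1.3930
|110.99 - 110.097| = 0.8930
hysteresis = max(diffs) = 1.3930

1.3930


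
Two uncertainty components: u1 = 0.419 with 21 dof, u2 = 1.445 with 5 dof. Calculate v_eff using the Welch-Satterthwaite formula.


uc = sqrt(u1^2 + u2^2) = sqrt(0.419^2 + 1.445^2) = 1.5045219
v_eff = uc^4 / (u1^4/v1 + u2^4/v2)
= 1.5045219^4 / (0.419^4/21 + 1.445^4/5)
= 5.1238222 / 0.87343738
v_eff = 5.8663

5.8663


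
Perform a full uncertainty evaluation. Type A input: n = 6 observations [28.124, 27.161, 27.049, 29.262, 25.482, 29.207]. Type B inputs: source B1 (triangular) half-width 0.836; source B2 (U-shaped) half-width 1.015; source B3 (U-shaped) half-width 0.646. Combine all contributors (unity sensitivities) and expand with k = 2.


mean = (28.124 + 27.161 + 27.049 + 29.262 + 25.482 + 29.207) / 6 = 27.71416667
s = sqrt(sum((x - mean)^2)/(n-1)) = 1.4507454
u_A = s / sqrt(n) = 1.4507454 / sqrt(6) = 0.59226433
u_B1 = 0.836 / sqrt(6) = 0.34129557
u_B2 = 1.015 / sqrt(2) = 0.71771338
u_B3 = 0.646 / sqrt(2) = 0.45679098
uc = sqrt(0.59226433^2 + 0.34129557^2 + 0.71771338^2 + 0.45679098^2) = 1.0913433
U = k * uc = 2 * 1.0913433
U = 2.1827

2.1827


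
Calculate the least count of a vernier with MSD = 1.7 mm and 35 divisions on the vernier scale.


LC = MSD / n_div
= 1.7 / 35
= 0.0486

0.0486


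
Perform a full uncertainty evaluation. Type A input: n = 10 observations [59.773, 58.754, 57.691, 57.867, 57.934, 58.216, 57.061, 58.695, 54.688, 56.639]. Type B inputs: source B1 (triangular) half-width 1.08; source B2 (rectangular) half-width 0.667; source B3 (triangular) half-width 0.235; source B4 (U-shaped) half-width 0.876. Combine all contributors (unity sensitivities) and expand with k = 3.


mean = (59.773 + 58.754 + 57.691 + 57.867 + 57.934 + 58.216 + 57.061 + 58.695 + 54.688 + 56.639) / 10 = 57.7318
s = sqrt(sum((x - mean)^2)/(n-1)) = 1.3881773
u_A = s / sqrt(n) = 1.3881773 / sqrt(10) = 0.43898021
u_B1 = 1.08 / sqrt(6) = 0.44090815
u_B2 = 0.667 / sqrt(3) = 0.38509263
u_B3 = 0.235 / sqrt(6) = 0.095938348
u_B4 = 0.876 / sqrt(2) = 0.61942554
uc = sqrt(0.43898021^2 + 0.44090815^2 + 0.38509263^2 + 0.095938348^2 + 0.61942554^2) = 0.96347918
U = k * uc = 3 * 0.96347918
U = 2.8904

2.8904


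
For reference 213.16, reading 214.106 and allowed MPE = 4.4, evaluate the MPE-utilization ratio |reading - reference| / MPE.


e = indication - reference = 214.106 - 213.16 = 0.9460
|e| = 0.9460
ratio = |e| / MPE = 0.9460 / 4.4
ratio = 0.2150

0.2150


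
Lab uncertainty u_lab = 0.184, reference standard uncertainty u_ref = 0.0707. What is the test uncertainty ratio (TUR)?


TUR = u_lab / u_ref
= 0.184 / 0.0707
= 2.6025

2.6025


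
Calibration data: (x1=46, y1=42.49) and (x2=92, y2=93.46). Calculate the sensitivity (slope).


slope = (y2 - y1) / (x2 - x1)
= (93.46 - 42.49) / (92 - 46)
= 50.9700 / 46
= 1.1080

1.1080


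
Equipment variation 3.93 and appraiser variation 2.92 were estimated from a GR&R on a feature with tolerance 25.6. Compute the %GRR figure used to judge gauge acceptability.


GRR = sqrt(EV^2 + AV^2) = sqrt(3.93^2 + 2.92^2) = 4.8960494
%GRR = GRR / tol * 100 = 4.8960494 / 25.6 * 100
%GRR = 19.1252

19.1252


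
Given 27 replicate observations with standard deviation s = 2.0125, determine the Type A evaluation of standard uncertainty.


u_A = s / sqrt(n)
u_A = 2.0125 / sqrt(27)
u_A = 2.0125 / 5.1961524
u_A = 0.3873

0.3873


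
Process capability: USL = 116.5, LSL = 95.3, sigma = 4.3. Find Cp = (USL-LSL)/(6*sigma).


Cp = (USL - LSL) / (6 * sigma)
= (116.5 - 95.3) / (6 * 4.3)
= 21.2000 / 25.8000
= 0.8217

0.8217


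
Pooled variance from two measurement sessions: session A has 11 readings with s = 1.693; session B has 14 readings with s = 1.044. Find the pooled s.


s_p = sqrt(((n1-1)*s1^2 + (n2-1)*s2^2) / (n1+n2-2))
numerator = (11-1)*1.693^2 + (14-1)*1.044^2 = 28.66249 + 14.169168 = 42.831658
denominator = 11 + 14 - 2 = 23
s_p^2 = 42.831658 / 23 = 1.862246
s_p = sqrt(1.862246) = 1.3646

1.3646


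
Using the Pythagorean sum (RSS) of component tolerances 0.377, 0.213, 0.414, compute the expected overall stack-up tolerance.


RSS = sqrt(0.377^2 + 0.213^2 + 0.414^2)
= sqrt(0.358894)
= 0.5991

0.5991


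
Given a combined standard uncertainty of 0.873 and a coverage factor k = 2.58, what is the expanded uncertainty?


U = k * uc
U = 2.58 * 0.873
U = 2.2523

2.2523


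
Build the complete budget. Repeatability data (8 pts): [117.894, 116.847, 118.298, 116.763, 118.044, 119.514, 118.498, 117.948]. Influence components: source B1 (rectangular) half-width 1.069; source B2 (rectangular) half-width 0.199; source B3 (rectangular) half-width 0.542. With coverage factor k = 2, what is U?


mean = (117.894 + 116.847 + 118.298 + 116.763 + 118.044 + 119.514 + 118.498 + 117.948) / 8 = 117.97575
s = sqrt(sum((x - mean)^2)/(n-1)) = 0.8863854
u_A = s / sqrt(n) = 0.8863854 / sqrt(8) = 0.31338456
u_B1 = 1.069 / sqrt(3) = 0.61718744
u_B2 = 0.199 / sqrt(3) = 0.1148927
u_B3 = 0.542 / sqrt(3) = 0.31292385
uc = sqrt(0.31338456^2 + 0.61718744^2 + 0.1148927^2 + 0.31292385^2) = 0.76827852
U = k * uc = 2 * 0.76827852
U = 1.5366

1.5366


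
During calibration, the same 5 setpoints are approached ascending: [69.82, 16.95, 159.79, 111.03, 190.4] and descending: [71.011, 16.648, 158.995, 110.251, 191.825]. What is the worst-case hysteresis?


|69.82 - 71.011| = 1.1910
|16.95 - 16.648| = 0.3020
|159.79 - 158.995| = 0.7950
|111.03 - 110.251| = 0.7790
|190.4 - 191.825| = 1.4250
hysteresis = max(diffs) = 1.4250

1.4250


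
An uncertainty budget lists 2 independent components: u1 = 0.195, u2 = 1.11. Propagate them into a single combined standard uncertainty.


uc = sqrt(0.195^2 + 1.11^2)
uc = sqrt(1.270125)
uc = 1.1270

1.1270


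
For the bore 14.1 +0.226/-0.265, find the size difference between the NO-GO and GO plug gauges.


GO = nominal - lower_tol (smallest hole = maximum material condition)
GO = 14.1 - 0.265 = 13.835
NO-GO = nominal + upper_tol (largest hole = least material condition)
NO-GO = 14.1 + 0.226 = 14.326
spread = NO-GO - GO = 14.326 - 13.835 = 0.4910

0.4910


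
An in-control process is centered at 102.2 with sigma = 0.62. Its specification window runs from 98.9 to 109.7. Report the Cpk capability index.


Cpu = (USL - mean) / (3*sigma) = (109.7 - 102.2) / (3*0.62) = 4.0323
Cpl = (mean - LSL) / (3*sigma) = (102.2 - 98.9) / (3*0.62) = 1.7742
Cpk = min(Cpu, Cpl) = 1.7742

1.7742


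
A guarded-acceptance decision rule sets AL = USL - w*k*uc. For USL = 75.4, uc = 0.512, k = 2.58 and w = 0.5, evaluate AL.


U = k * uc = 2.58 * 0.512 = 1.32096
guard band g = w * U = 0.5 * 1.32096 = 0.66048
AL = USL - g = 75.4 - 0.66048
AL = 74.7395

74.7395


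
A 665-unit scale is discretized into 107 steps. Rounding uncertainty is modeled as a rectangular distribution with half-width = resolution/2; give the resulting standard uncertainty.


resolution = range / divisions
resolution = 665 / 107 = 6.2149533
u_res = resolution / (2*sqrt(3))
u_res = 6.2149533 / 3.4641016
u_res = 1.7941

1.7941


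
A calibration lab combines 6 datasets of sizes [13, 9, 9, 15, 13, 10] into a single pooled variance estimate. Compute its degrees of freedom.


nu = sum_i (n_i - 1)
nu = ((13 - 1) + (9 - 1) + (9 - 1) + (15 - 1) + (13 - 1) + (10 - 1))
nu = 12 + 8 + 8 + 14 + 12 + 9
nu = 63

63


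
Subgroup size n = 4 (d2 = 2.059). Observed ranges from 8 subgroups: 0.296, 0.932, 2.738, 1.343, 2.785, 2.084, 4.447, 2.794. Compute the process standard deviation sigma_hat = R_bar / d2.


R_bar = (0.296 + 0.932 + 2.738 + 1.343 + 2.785 + 2.084 + 4.447 + 2.794) / 8
R_bar = 17.419 / 8 = 2.177375
sigma_hat = R_bar / d2 = 2.177375 / 2.059 = 1.0575

1.0575


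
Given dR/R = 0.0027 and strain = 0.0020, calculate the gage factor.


GF = (dR/R) / epsilon
= 0.0027 / 0.0020
= 1.3500

1.3500


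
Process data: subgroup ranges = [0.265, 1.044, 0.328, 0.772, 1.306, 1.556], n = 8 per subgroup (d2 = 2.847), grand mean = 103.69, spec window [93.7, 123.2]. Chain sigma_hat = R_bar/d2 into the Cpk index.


R_bar = (0.265 + 1.044 + 0.328 + 0.772 + 1.306 + 1.556) / 6 = 0.8785
sigma = R_bar / d2 = 0.8785 / 2.847 = 0.30857043
Cp = (USL - LSL)/(6*sigma) = (123.2 - 93.7)/(6*0.30857043) = 15.9337
Cpu = (123.2 - 103.69)/(3*0.30857043) = 21.0757
Cpl = (103.69 - 93.7)/(3*0.30857043) = 10.7917
Cpk = min(Cpu, Cpl) = 10.7917

10.7917


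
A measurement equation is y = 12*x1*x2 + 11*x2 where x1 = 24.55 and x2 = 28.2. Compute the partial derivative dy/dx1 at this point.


y = 12*x1*x2 + 11*x2
dy/dx1 = 12*x2
Evaluate at x2 = 28.2: c1 = 12 * 28.2
c1 = 338.4000

338.4000


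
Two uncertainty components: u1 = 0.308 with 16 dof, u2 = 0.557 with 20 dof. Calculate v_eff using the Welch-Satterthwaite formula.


uc = sqrt(u1^2 + u2^2) = sqrt(0.308^2 + 0.557^2) = 0.63648488
v_eff = uc^4 / (u1^4/v1 + u2^4/v2)
= 0.63648488^4 / (0.308^4/16 + 0.557^4/20)
= 0.16411654 / 0.0053751708
v_eff = 30.5323

30.5323


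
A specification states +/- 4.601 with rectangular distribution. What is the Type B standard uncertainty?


u_B = half_width / sqrt(3)
u_B = 4.601 / 1.7320508
u_B = 2.6564

2.6564


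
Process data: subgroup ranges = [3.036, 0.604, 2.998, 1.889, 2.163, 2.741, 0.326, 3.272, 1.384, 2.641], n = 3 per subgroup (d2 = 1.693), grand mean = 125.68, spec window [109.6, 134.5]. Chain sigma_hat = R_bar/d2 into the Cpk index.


R_bar = (3.036 + 0.604 + 2.998 + 1.889 + 2.163 + 2.741 + 0.326 + 3.272 + 1.384 + 2.641) / 10 = 2.1054
sigma = R_bar / d2 = 2.1054 / 1.693 = 1.2435913
Cp = (USL - LSL)/(6*sigma) = (134.5 - 109.6)/(6*1.2435913) = 3.3371
Cpu = (134.5 - 125.68)/(3*1.2435913) = 2.3641
Cpl = (125.68 - 109.6)/(3*1.2435913) = 4.3101
Cpk = min(Cpu, Cpl) = 2.3641

2.3641


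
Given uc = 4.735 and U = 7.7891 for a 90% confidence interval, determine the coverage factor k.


k = U / uc
k = 7.7891 / 4.735
k = 1.645

1.645


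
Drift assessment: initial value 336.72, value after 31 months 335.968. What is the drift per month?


rate = (v2 - v1) / months
= (335.968 - 336.72) / 31
= -0.7520 / 31
= -0.0243

-0.0243


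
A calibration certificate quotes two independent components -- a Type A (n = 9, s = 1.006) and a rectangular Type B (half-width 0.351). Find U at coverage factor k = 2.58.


u_A = s / sqrt(n) = 1.006 / sqrt(9) = 0.33533333
u_B = half_width / sqrt(3) = 0.351 / sqrt(3) = 0.20264994
uc = sqrt(u_A^2 + u_B^2) = sqrt(0.33533333^2 + 0.20264994^2) = 0.39181046
U = k * uc = 2.58 * 0.39181046
U = 1.0109

1.0109


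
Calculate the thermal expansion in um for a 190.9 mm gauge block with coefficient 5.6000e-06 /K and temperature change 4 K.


dL = L * alpha * dT
= 190.9 * 5.6000e-06 * 4
= 0.0042762 mm
dL_um = 0.0042762 * 1000 = 4.2762 um

4.2762


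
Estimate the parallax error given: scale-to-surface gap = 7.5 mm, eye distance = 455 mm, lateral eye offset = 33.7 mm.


error = h * offset / d
= 7.5 * 33.7 / 455
= 0.5555

0.5555


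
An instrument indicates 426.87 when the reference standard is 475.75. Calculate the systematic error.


Systematic error = measured - true
= 426.87 - 475.75
= -48.8800

-48.8800


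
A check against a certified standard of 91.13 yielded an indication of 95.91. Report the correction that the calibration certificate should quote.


Correction = standard - reading
= 91.13 - 95.91
= -4.7800

-4.7800


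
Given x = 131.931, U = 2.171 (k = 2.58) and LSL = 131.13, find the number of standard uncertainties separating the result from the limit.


u = U / k = 2.171 / 2.58 = 0.84147287
margin = |LSL - x| = |131.13 - 131.931| = 0.801
z = margin / u = 0.801 / 0.84147287
z = 0.9519

0.9519


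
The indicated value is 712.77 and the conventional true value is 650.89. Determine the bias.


Systematic error = measured - true
= 712.77 - 650.89
= 61.8800

61.8800


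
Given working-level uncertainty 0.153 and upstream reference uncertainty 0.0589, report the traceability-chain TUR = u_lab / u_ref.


TUR = u_lab / u_ref
= 0.153 / 0.0589
= 2.5976

2.5976


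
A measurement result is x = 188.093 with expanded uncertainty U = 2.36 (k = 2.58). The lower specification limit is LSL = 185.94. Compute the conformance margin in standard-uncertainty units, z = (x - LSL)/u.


u = U / k = 2.36 / 2.58 = 0.91472868
margin = |LSL - x| = |185.94 - 188.093| = 2.153
z = margin / u = 2.153 / 0.91472868
z = 2.3537

2.3537


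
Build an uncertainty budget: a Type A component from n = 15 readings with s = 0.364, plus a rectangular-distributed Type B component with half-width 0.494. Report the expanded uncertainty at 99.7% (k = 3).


u_A = s / sqrt(n) = 0.364 / sqrt(15) = 0.093984396
u_B = half_width / sqrt(3) = 0.494 / sqrt(3) = 0.28521103
uc = sqrt(u_A^2 + u_B^2) = sqrt(0.093984396^2 + 0.28521103^2) = 0.30029718
U = k * uc = 3 * 0.30029718
U = 0.9009

0.9009


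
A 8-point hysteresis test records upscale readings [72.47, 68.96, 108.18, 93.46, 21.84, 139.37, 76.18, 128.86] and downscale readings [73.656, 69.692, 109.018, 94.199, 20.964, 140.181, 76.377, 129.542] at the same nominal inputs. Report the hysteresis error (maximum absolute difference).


|72.47 - 73.656| = 1.1860
|68.96 - 69.692| = 0.7320
|108.18 - 109.018| = 0.8380
|93.46 - 94.199| = 0.7390
|21.84 - 20.964| = 0.8760
|139.37 - 140.181| = 0.8110
|76.18 - 76.377| = 0.1970
|128.86 - 129.542| = 0.6820
hysteresis = max(diffs) = 1.1860

1.1860


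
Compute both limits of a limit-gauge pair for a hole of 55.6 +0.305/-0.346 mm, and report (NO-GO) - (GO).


GO = nominal - lower_tol (smallest hole = maximum material condition)
GO = 55.6 - 0.346 = 55.254
NO-GO = nominal + upper_tol (largest hole = least material condition)
NO-GO = 55.6 + 0.305 = 55.905
spread = NO-GO - GO = 55.905 - 55.254 = 0.6510

0.6510


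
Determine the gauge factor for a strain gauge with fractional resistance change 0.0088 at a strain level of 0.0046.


GF = (dR/R) / epsilon
= 0.0088 / 0.0046
= 1.9130

1.9130


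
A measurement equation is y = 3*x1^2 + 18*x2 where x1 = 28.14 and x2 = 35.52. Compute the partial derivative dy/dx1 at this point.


y = 3*x1^2 + 18*x2
dy/dx1 = 2*3*x1
Evaluate at x1 = 28.14: c1 = 6 * 28.14
c1 = 168.8400

168.8400


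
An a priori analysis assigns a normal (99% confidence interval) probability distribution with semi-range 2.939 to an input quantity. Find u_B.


u_B = half_width / 2.576
u_B = 2.939 / 2.576
u_B = 1.1409

1.1409


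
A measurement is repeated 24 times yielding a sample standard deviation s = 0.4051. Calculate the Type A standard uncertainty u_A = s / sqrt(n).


u_A = s / sqrt(n)
u_A = 0.4051 / sqrt(24)
u_A = 0.4051 / 4.8989795
u_A = 0.0827

0.0827


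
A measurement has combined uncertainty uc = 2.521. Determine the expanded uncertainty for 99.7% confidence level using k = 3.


U = k * uc
U = 3 * 2.521
U = 7.5630

7.5630


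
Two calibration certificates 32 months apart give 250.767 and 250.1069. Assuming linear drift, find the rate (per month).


rate = (v2 - v1) / months
= (250.1069 - 250.767) / 32
= -0.6601 / 32
= -0.0206

-0.0206


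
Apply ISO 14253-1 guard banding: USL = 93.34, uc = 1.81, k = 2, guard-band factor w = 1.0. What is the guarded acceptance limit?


U = k * uc = 2 * 1.81 = 3.62
guard band g = w * U = 1.0 * 3.62 = 3.62
AL = USL - g = 93.34 - 3.62
AL = 89.7200

89.7200


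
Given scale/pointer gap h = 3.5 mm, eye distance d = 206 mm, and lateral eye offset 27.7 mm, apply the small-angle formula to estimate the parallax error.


error = h * offset / d
= 3.5 * 27.7 / 206
= 0.4706

0.4706


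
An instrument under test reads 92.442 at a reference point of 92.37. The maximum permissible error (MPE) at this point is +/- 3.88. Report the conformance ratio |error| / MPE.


e = indication - reference = 92.442 - 92.37 = 0.0720
|e| = 0.0720
ratio = |e| / MPE = 0.0720 / 3.88
ratio = 0.0186

0.0186


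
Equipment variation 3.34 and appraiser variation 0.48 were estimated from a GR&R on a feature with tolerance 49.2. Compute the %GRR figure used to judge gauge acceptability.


GRR = sqrt(EV^2 + AV^2) = sqrt(3.34^2 + 0.48^2) = 3.3743147
%GRR = GRR / tol * 100 = 3.3743147 / 49.2 * 100
%GRR = 6.8584

6.8584


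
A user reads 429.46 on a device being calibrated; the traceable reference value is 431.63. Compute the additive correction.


Correction = standard - reading
= 431.63 - 429.46
= 2.1700

2.1700


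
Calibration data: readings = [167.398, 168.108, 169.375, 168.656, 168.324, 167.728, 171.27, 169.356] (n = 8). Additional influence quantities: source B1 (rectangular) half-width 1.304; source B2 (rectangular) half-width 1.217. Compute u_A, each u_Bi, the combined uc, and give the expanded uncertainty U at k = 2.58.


mean = (167.398 + 168.108 + 169.375 + 168.656 + 168.324 + 167.728 + 171.27 + 169.356) / 8 = 168.776875
s = sqrt(sum((x - mean)^2)/(n-1)) = 1.2292476
u_A = s / sqrt(n) = 1.2292476 / sqrt(8) = 0.43460466
u_B1 = 1.304 / sqrt(3) = 0.75286475
u_B2 = 1.217 / sqrt(3) = 0.70263528
uc = sqrt(0.43460466^2 + 0.75286475^2 + 0.70263528^2) = 1.117758
U = k * uc = 2.58 * 1.117758
U = 2.8838

2.8838


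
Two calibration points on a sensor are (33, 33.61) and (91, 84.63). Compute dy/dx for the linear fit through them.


slope = (y2 - y1) / (x2 - x1)
= (84.63 - 33.61) / (91 - 33)
= 51.0200 / 58
= 0.8797

0.8797


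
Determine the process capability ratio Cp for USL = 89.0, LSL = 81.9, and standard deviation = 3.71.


Cp = (USL - LSL) / (6 * sigma)
= (89.0 - 81.9) / (6 * 3.71)
= 7.1000 / 22.2600
= 0.3190

0.3190


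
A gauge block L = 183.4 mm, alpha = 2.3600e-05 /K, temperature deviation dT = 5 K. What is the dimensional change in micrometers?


dL = L * alpha * dT
= 183.4 * 2.3600e-05 * 5
= 0.0216412 mm
dL_um = 0.0216412 * 1000 = 21.6412 um

21.6412


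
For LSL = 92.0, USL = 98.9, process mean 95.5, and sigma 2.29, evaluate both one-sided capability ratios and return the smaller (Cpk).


Cpu = (USL - mean) / (3*sigma) = (98.9 - 95.5) / (3*2.29) = 0.4949
Cpl = (mean - LSL) / (3*sigma) = (95.5 - 92.0) / (3*2.29) = 0.5095
Cpk = min(Cpu, Cpl) = 0.4949

0.4949


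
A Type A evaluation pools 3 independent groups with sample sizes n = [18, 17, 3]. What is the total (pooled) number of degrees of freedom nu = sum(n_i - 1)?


nu = sum_i (n_i - 1)
nu = ((18 - 1) + (17 - 1) + (3 - 1))
nu = 17 + 16 + 2
nu = 35

35


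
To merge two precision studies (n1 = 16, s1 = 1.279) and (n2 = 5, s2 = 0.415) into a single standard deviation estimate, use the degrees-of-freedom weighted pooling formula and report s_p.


s_p = sqrt(((n1-1)*s1^2 + (n2-1)*s2^2) / (n1+n2-2))
numerator = (16-1)*1.279^2 + (5-1)*0.415^2 = 24.537615 + 0.6889 = 25.226515
denominator = 16 + 5 - 2 = 19
s_p^2 = 25.226515 / 19 = 1.3277113
s_p = sqrt(1.3277113) = 1.1523

1.1523


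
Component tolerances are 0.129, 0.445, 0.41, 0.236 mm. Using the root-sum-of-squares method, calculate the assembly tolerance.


RSS = sqrt(0.129^2 + 0.445^2 + 0.41^2 + 0.236^2)
= sqrt(0.438462)
= 0.6622

0.6622


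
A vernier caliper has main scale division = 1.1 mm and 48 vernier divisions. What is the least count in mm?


LC = MSD / n_div
= 1.1 / 48
= 0.0229

0.0229


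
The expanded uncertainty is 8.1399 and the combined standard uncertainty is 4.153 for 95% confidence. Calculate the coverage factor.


k = U / uc
k = 8.1399 / 4.153
k = 1.96

1.96


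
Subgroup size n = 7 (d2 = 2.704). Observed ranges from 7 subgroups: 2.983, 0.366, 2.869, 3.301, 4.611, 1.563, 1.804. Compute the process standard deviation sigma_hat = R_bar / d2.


R_bar = (2.983 + 0.366 + 2.869 + 3.301 + 4.611 + 1.563 + 1.804) / 7
R_bar = 17.497 / 7 = 2.4995714
sigma_hat = R_bar / d2 = 2.4995714 / 2.704 = 0.9244

0.9244


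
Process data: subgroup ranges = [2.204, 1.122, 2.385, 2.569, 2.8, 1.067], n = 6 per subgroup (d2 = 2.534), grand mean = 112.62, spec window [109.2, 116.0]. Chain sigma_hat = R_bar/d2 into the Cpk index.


R_bar = (2.204 + 1.122 + 2.385 + 2.569 + 2.8 + 1.067) / 6 = 2.0245
sigma = R_bar / d2 = 2.0245 / 2.534 = 0.79893449
Cp = (USL - LSL)/(6*sigma) = (116.0 - 109.2)/(6*0.79893449) = 1.4186
Cpu = (116.0 - 112.62)/(3*0.79893449) = 1.4102
Cpl = (112.62 - 109.2)/(3*0.79893449) = 1.4269
Cpk = min(Cpu, Cpl) = 1.4102

1.4102


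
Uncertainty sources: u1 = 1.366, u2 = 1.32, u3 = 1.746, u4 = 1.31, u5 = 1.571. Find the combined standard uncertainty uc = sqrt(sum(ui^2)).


uc = sqrt(1.366^2 + 1.32^2 + 1.746^2 + 1.31^2 + 1.571^2)
uc = sqrt(10.841013)
uc = 3.2926

3.2926


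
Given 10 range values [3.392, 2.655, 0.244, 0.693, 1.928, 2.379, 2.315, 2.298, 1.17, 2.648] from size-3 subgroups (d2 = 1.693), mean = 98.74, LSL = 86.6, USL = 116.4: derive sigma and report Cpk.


R_bar = (3.392 + 2.655 + 0.244 + 0.693 + 1.928 + 2.379 + 2.315 + 2.298 + 1.17 + 2.648) / 10 = 1.9722
sigma = R_bar / d2 = 1.9722 / 1.693 = 1.1649144
Cp = (USL - LSL)/(6*sigma) = (116.4 - 86.6)/(6*1.1649144) = 4.2635
Cpu = (116.4 - 98.74)/(3*1.1649144) = 5.0533
Cpl = (98.74 - 86.6)/(3*1.1649144) = 3.4738
Cpk = min(Cpu, Cpl) = 3.4738

3.4738


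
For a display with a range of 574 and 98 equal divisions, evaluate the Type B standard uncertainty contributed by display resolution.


resolution = range / divisions
resolution = 574 / 98 = 5.8571429
u_res = resolution / (2*sqrt(3))
u_res = 5.8571429 / 3.4641016
u_res = 1.6908

1.6908


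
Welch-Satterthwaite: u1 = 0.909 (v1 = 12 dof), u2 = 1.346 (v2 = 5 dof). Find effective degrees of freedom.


uc = sqrt(u1^2 + u2^2) = sqrt(0.909^2 + 1.346^2) = 1.6241912
v_eff = uc^4 / (u1^4/v1 + u2^4/v2)
= 1.6241912^4 / (0.909^4/12 + 1.346^4/5)
= 6.9590285 / 0.713358
v_eff = 9.7553

9.7553


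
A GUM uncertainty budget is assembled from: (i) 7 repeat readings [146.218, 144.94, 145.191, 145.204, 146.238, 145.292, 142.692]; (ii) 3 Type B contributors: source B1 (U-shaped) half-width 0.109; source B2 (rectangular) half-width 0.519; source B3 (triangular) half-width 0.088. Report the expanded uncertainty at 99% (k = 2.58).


mean = (146.218 + 144.94 + 145.191 + 145.204 + 146.238 + 145.292 + 142.692) / 7 = 145.1107143
s = sqrt(sum((x - mean)^2)/(n-1)) = 1.1849184
u_A = s / sqrt(n) = 1.1849184 / sqrt(7) = 0.44785706
u_B1 = 0.109 / sqrt(2) = 0.077074639
u_B2 = 0.519 / sqrt(3) = 0.29964479
u_B3 = 0.088 / sqrt(6) = 0.03592585
uc = sqrt(0.44785706^2 + 0.077074639^2 + 0.29964479^2 + 0.03592585^2) = 0.54552187
U = k * uc = 2.58 * 0.54552187
U = 1.4074

1.4074


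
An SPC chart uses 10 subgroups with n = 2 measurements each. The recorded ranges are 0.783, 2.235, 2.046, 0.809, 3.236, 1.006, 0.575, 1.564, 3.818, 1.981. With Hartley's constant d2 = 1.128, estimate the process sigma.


R_bar = (0.783 + 2.235 + 2.046 + 0.809 + 3.236 + 1.006 + 0.575 + 1.564 + 3.818 + 1.981) / 10
R_bar = 18.053 / 10 = 1.8053
sigma_hat = R_bar / d2 = 1.8053 / 1.128 = 1.6004

1.6004


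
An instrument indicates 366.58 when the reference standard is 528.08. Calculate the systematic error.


Systematic error = measured - true
= 366.58 - 528.08
= -161.5000

-161.5000


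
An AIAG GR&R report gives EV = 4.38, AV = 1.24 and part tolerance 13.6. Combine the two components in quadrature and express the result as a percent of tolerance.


GRR = sqrt(EV^2 + AV^2) = sqrt(4.38^2 + 1.24^2) = 4.5521424
%GRR = GRR / tol * 100 = 4.5521424 / 13.6 * 100
%GRR = 33.4716

33.4716
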